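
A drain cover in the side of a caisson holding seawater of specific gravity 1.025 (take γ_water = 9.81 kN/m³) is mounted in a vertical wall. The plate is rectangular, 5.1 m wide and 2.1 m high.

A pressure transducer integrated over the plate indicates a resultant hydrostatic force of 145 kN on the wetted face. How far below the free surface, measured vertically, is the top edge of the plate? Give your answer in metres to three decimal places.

γ = 1.025 × 9.81 = 10.05525 kN/m³.
A = 5.1 × 2.1 = 10.71 m².
From F = γ·h_c·A, the centroid depth is h_c = 145/(10.05525 × 10.71) = 1.34644 m.
The centroid lies 2.1/2 = 1.05 m below the top edge, so the top edge sits at h_top = 1.34644 − 1.05 = 0.29644 m below the surface.

d_top ≈ 0.296 m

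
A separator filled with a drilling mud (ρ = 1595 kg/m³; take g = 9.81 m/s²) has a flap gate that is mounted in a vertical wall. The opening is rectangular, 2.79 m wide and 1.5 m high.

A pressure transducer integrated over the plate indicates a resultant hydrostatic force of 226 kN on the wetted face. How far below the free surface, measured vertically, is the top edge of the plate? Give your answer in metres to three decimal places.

γ = ρg = 1595 × 9.81 / 1000 = 15.64695 kN/m³.
A = 2.79 × 1.5 = 4.185 m².
From F = γ·h_c·A, the centroid depth is h_c = 226/(15.64695 × 4.185) = 3.4513 m.
The centroid lies 1.5/2 = 0.75 m below the top edge, so the top edge sits at h_top = 3.4513 − 0.75 = 2.7013 m below the surface.

d_top ≈ 2.701 m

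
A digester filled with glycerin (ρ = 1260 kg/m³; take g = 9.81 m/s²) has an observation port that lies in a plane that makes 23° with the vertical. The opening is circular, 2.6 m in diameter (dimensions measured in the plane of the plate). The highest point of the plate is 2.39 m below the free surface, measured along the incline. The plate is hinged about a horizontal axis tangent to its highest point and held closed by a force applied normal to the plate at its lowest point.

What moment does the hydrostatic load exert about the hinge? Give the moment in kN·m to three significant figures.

M ≈ 315 kN·m

γ = ρg = 1260 × 9.81 / 1000 = 12.3606 kN/m³.
The plate makes 23° with the vertical, i.e. θ = 90° − 23° = 67° to the horizontal. Measuring y along the incline from the free-surface line, vertical depth h = y·sinθ with sinθ = 0.920505.
The centroid is at the centre, 1.3 m below the top of the plate, so y_c = 2.39 + 1.3 = 3.69 m and h_c = 3.69 × 0.920505 = 3.39666 m.
A = π(1.3)² = 5.30929 m².
Resultant F = γ·h_c·A = 12.3606 × 3.39666 × 5.30929 = 222.909 kN.
I_c = πr⁴/4 = π × 1.3⁴/4 = 2.24318 m⁴.
Centre of pressure: y_p = y_c + I_c/(y_c·A) = 3.69 + 2.24318/(3.69 × 5.30929) = 3.69 + 0.114499 = 3.8045 m along the plane.
The resultant acts 1.3 + 0.114499 = 1.4145 m (along the plate) below the hinge at the top edge, so the moment about the hinge is M = F × 1.4145 = 222.909 × 1.4145 = 315.305 kN·m.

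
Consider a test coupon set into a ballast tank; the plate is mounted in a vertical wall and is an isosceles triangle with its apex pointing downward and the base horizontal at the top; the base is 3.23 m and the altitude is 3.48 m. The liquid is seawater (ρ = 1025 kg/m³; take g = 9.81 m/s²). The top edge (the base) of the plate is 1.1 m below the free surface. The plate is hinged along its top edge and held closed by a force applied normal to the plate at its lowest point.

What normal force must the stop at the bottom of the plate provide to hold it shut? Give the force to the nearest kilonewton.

γ = ρg = 1025 × 9.81 / 1000 = 10.05525 kN/m³.
With the apex down, the centroid sits h/3 = 3.48/3 = 1.16 m below the base (the top edge), so the centroid depth is h_c = 1.1 + 1.16 = 2.26 m.
A = ½ × 3.23 × 3.48 = 5.6202 m².
Resultant F = γ·h_c·A = 10.05525 × 2.26 × 5.6202 = 127.718 kN.
I_c = b·h³/36 = 3.23 × 3.48³/36 = 3.78127 m⁴.
Centre of pressure: y_p = y_c + I_c/(y_c·A) = 2.26 + 3.78127/(2.26 × 5.6202) = 2.26 + 0.297699 = 2.5577 m along the plane.
The resultant acts 1.16 + 0.297699 = 1.4577 m (along the plate) below the hinge at the top edge, so the moment about the hinge is M = F × 1.4577 = 127.718 × 1.4577 = 186.175 kN·m.
A normal force at the bottom, 3.48 m from the hinge, must supply this moment: P = 186.175/3.48 = 53.4986 kN.

P ≈ 53 kN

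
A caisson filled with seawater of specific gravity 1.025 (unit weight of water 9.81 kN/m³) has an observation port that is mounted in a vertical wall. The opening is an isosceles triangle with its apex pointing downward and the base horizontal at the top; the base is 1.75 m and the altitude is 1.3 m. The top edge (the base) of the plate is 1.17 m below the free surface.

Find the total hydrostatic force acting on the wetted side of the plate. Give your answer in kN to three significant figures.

F ≈ 18.3 kN

γ = 1.025 × 9.81 = 10.05525 kN/m³.
With the apex down, the centroid sits h/3 = 1.3/3 = 0.433333 m below the base (the top edge), so the centroid depth is h_c = 1.17 + 0.433333 = 1.60333 m.
A = ½ × 1.75 × 1.3 = 1.1375 m².
Resultant F = γ·h_c·A = 10.05525 × 1.60333 × 1.1375 = 18.3386 kN.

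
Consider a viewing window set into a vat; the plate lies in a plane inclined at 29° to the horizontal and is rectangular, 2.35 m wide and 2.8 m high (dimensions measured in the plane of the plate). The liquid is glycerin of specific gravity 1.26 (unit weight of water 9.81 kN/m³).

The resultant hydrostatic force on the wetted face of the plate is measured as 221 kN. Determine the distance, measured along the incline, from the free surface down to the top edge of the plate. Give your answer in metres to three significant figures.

γ = 1.26 × 9.81 = 12.3606 kN/m³.
A = 2.35 × 2.8 = 6.58 m².
From F = γ·h_c·A, the centroid depth is h_c = 221/(12.3606 × 6.58) = 2.71723 m.
Let θ = 29° be the plate's angle to the horizontal; measure y along the incline from where the plane meets the free surface. Vertical depth h = y·sinθ with sinθ = 0.484810.
Along the incline, y_c = h_c/sinθ = 2.71723/0.484810 = 5.60473 m.
The centroid lies 2.8/2 = 1.4 m below the top edge, so the top edge sits at y_top = 5.60473 − 1.4 = 4.20473 m along the incline.

y_top ≈ 4.20 m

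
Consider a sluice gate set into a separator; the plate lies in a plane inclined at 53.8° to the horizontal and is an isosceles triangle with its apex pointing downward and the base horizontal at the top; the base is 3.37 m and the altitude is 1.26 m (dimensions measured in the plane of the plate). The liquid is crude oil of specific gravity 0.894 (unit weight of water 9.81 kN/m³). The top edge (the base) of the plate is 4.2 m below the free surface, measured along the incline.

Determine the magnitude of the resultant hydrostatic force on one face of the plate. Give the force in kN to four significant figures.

γ = 0.894 × 9.81 = 8.77014 kN/m³.
Let θ = 53.8° be the plate's angle to the horizontal; measure y along the incline from where the plane meets the free surface. Vertical depth h = y·sinθ with sinθ = 0.806960.
With the apex down, the centroid sits h/3 = 1.26/3 = 0.42 m below the base (the top edge), so y_c = 4.2 + 0.42 = 4.62 m and h_c = 4.62 × 0.806960 = 3.72816 m.
A = ½ × 3.37 × 1.26 = 2.1231 m².
Resultant F = γ·h_c·A = 8.77014 × 3.72816 × 2.1231 = 69.4179 kN.

F ≈ 69.42 kN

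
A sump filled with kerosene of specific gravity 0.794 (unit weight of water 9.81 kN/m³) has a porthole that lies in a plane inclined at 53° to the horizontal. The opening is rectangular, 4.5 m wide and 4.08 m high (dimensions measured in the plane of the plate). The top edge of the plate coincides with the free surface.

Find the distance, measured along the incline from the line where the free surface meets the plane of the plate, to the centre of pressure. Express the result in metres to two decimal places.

y_p = 2.72 m

γ = 0.794 × 9.81 = 7.78914 kN/m³.
Let θ = 53° be the plate's angle to the horizontal; measure y along the incline from where the plane meets the free surface. Vertical depth h = y·sinθ with sinθ = 0.798636.
The centroid lies 4.08/2 = 2.04 m below the top edge, so y_c = 2.04 m and h_c = 2.04 × 0.798636 = 1.62922 m.
A = 4.5 × 4.08 = 18.36 m².
Resultant F = γ·h_c·A = 7.78914 × 1.62922 × 18.36 = 232.992 kN.
I_c = b·h³/12 = 4.5 × 4.08³/12 = 25.469 m⁴.
Centre of pressure: y_p = y_c + I_c/(y_c·A) = 2.04 + 25.469/(2.04 × 18.36) = 2.04 + 0.68 = 2.72 m along the plane.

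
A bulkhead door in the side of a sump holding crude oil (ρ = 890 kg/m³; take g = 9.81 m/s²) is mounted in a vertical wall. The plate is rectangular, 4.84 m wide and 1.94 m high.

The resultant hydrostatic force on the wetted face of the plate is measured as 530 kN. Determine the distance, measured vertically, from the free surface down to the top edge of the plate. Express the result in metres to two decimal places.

γ = ρg = 890 × 9.81 / 1000 = 8.7309 kN/m³.
A = 4.84 × 1.94 = 9.3896 m².
From F = γ·h_c·A, the centroid depth is h_c = 530/(8.7309 × 9.3896) = 6.46502 m.
The centroid lies 1.94/2 = 0.97 m below the top edge, so the top edge sits at h_top = 6.46502 − 0.97 = 5.49502 m below the surface.

d_top ≈ 5.50 m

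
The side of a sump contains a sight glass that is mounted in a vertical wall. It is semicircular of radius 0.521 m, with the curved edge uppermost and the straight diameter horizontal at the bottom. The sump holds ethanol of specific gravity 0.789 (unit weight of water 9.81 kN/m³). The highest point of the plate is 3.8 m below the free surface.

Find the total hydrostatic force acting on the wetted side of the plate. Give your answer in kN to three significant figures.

F ≈ 13.5 kN

γ = 0.789 × 9.81 = 7.74009 kN/m³.
The centroid lies 4r/(3π) = 0.221119 m above the diameter, so r − 4r/(3π) = 0.521 − 0.221119 = 0.299881 m below the topmost point, so the centroid depth is h_c = 3.8 + 0.299881 = 4.09988 m.
A = πr²/2 = π × 0.521²/2 = 0.426379 m².
Resultant F = γ·h_c·A = 7.74009 × 4.09988 × 0.426379 = 13.5305 kN.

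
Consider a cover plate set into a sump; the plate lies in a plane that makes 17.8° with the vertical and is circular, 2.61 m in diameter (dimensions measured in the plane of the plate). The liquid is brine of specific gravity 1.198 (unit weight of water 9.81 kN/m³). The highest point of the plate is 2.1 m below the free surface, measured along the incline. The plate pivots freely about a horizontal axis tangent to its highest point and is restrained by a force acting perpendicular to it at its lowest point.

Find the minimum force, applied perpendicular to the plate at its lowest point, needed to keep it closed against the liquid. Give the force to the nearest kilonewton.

P ≈ 112 kN

γ = 1.198 × 9.81 = 11.75238 kN/m³.
The plate makes 17.8° with the vertical, i.e. θ = 90° − 17.8° = 72.2° to the horizontal. Measuring y along the incline from the free-surface line, vertical depth h = y·sinθ with sinθ = 0.952129.
The centroid is at the centre, 1.305 m below the top of the plate, so y_c = 2.1 + 1.305 = 3.405 m and h_c = 3.405 × 0.952129 = 3.242 m.
A = π(1.305)² = 5.35021 m².
Resultant F = γ·h_c·A = 11.75238 × 3.242 × 5.35021 = 203.85 kN.
I_c = πr⁴/4 = π × 1.305⁴/4 = 2.27789 m⁴.
Centre of pressure: y_p = y_c + I_c/(y_c·A) = 3.405 + 2.27789/(3.405 × 5.35021) = 3.405 + 0.125039 = 3.53004 m along the plane.
The resultant acts 1.305 + 0.125039 = 1.43004 m (along the plate) below the hinge at the top edge, so the moment about the hinge is M = F × 1.43004 = 203.85 × 1.43004 = 291.514 kN·m.
A normal force at the bottom, 2.61 m from the hinge, must supply this moment: P = 291.514/2.61 = 111.691 kN.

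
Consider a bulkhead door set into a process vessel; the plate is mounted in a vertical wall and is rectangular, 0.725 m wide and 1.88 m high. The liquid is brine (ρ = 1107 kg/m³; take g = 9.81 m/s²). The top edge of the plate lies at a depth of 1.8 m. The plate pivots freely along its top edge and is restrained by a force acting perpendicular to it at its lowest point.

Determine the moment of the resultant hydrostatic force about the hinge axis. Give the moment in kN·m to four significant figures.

M ≈ 42.48 kN·m

γ = ρg = 1107 × 9.81 / 1000 = 10.85967 kN/m³.
The centroid lies 1.88/2 = 0.94 m below the top edge, so the centroid depth is h_c = 1.8 + 0.94 = 2.74 m.
A = 0.725 × 1.88 = 1.363 m².
Resultant F = γ·h_c·A = 10.85967 × 2.74 × 1.363 = 40.5567 kN.
I_c = b·h³/12 = 0.725 × 1.88³/12 = 0.401449 m⁴.
Centre of pressure: y_p = y_c + I_c/(y_c·A) = 2.74 + 0.401449/(2.74 × 1.363) = 2.74 + 0.107494 = 2.84749 m along the plane.
The resultant acts 0.94 + 0.107494 = 1.04749 m (along the plate) below the hinge at the top edge, so the moment about the hinge is M = F × 1.04749 = 40.5567 × 1.04749 = 42.4827 kN·m.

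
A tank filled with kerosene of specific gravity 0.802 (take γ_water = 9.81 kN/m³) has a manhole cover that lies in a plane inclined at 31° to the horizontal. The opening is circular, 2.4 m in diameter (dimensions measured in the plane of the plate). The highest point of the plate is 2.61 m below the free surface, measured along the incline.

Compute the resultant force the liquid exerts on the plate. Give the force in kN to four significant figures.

γ = 0.802 × 9.81 = 7.86762 kN/m³.
Let θ = 31° be the plate's angle to the horizontal; measure y along the incline from where the plane meets the free surface. Vertical depth h = y·sinθ with sinθ = 0.515038.
The centroid is at the centre, 1.2 m below the top of the plate, so y_c = 2.61 + 1.2 = 3.81 m and h_c = 3.81 × 0.515038 = 1.96229 m.
A = π(1.2)² = 4.52389 m².
Resultant F = γ·h_c·A = 7.86762 × 1.96229 × 4.52389 = 69.8423 kN.

F ≈ 69.84 kN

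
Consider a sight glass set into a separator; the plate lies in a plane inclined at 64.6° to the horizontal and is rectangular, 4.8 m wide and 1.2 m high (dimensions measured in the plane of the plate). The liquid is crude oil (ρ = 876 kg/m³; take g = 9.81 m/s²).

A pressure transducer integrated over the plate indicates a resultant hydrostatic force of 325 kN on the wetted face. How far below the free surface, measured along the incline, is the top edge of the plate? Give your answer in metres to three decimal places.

γ = ρg = 876 × 9.81 / 1000 = 8.59356 kN/m³.
A = 4.8 × 1.2 = 5.76 m².
From F = γ·h_c·A, the centroid depth is h_c = 325/(8.59356 × 5.76) = 6.5658 m.
Let θ = 64.6° be the plate's angle to the horizontal; measure y along the incline from where the plane meets the free surface. Vertical depth h = y·sinθ with sinθ = 0.903335.
Along the incline, y_c = h_c/sinθ = 6.5658/0.903335 = 7.2684 m.
The centroid lies 1.2/2 = 0.6 m below the top edge, so the top edge sits at y_top = 7.2684 − 0.6 = 6.6684 m along the incline.

y_top ≈ 6.668 m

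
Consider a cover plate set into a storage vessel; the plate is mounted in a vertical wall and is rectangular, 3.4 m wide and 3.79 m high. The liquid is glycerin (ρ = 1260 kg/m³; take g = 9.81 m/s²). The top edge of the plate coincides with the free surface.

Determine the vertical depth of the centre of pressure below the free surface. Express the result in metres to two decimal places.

γ = ρg = 1260 × 9.81 / 1000 = 12.3606 kN/m³.
The centroid lies 3.79/2 = 1.895 m below the top edge, so the centroid depth is h_c = 1.895 m.
A = 3.4 × 3.79 = 12.886 m².
Resultant F = γ·h_c·A = 12.3606 × 1.895 × 12.886 = 301.833 kN.
I_c = b·h³/12 = 3.4 × 3.79³/12 = 15.4246 m⁴.
Centre of pressure: y_p = y_c + I_c/(y_c·A) = 1.895 + 15.4246/(1.895 × 12.886) = 1.895 + 0.631665 = 2.52666 m along the plane.

h_p = 2.53 m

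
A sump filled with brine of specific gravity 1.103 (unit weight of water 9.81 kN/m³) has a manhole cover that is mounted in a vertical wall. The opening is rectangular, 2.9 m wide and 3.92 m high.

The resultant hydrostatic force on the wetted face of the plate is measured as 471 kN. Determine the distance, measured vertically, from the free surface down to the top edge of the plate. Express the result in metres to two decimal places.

γ = 1.103 × 9.81 = 10.82043 kN/m³.
A = 2.9 × 3.92 = 11.368 m².
From F = γ·h_c·A, the centroid depth is h_c = 471/(10.82043 × 11.368) = 3.82906 m.
The centroid lies 3.92/2 = 1.96 m below the top edge, so the top edge sits at h_top = 3.82906 − 1.96 = 1.86906 m below the surface.

d_top ≈ 1.87 m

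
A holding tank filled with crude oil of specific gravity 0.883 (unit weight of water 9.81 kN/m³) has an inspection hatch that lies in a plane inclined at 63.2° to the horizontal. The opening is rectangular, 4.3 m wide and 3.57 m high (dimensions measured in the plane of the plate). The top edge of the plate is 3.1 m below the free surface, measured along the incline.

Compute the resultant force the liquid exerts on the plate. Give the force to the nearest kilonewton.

γ = 0.883 × 9.81 = 8.66223 kN/m³.
Let θ = 63.2° be the plate's angle to the horizontal; measure y along the incline from where the plane meets the free surface. Vertical depth h = y·sinθ with sinθ = 0.892586.
The centroid lies 3.57/2 = 1.785 m below the top edge, so y_c = 3.1 + 1.785 = 4.885 m and h_c = 4.885 × 0.892586 = 4.36028 m.
A = 4.3 × 3.57 = 15.351 m².
Resultant F = γ·h_c·A = 8.66223 × 4.36028 × 15.351 = 579.803 kN.

F ≈ 580 kN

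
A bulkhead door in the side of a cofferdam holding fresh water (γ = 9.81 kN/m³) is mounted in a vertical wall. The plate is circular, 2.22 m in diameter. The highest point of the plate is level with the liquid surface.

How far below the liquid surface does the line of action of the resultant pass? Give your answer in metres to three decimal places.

γ = 9.81 kN/m³.
The centroid is at the centre, 1.11 m below the top of the plate, so the centroid depth is h_c = 1.11 m.
A = π(1.11)² = 3.87076 m².
Resultant F = γ·h_c·A = 9.81 × 1.11 × 3.87076 = 42.1491 kN.
I_c = πr⁴/4 = π × 1.11⁴/4 = 1.19229 m⁴.
Centre of pressure: y_p = y_c + I_c/(y_c·A) = 1.11 + 1.19229/(1.11 × 3.87076) = 1.11 + 0.2775 = 1.3875 m along the plane.

h_p = 1.388 m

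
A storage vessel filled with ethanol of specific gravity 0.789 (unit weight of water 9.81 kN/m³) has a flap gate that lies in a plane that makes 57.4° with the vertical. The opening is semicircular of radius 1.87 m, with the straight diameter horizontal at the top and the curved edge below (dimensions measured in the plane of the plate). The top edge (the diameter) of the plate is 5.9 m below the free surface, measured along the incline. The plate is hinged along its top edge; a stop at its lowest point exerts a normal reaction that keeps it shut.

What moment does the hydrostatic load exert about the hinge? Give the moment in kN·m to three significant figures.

γ = 0.789 × 9.81 = 7.74009 kN/m³.
The plate makes 57.4° with the vertical, i.e. θ = 90° − 57.4° = 32.6° to the horizontal. Measuring y along the incline from the free-surface line, vertical depth h = y·sinθ with sinθ = 0.538771.
The centroid of a semicircle lies 4r/(3π) = 0.793653 m from the diameter, here below the top edge, so y_c = 5.9 + 0.793653 = 6.69365 m and h_c = 6.69365 × 0.538771 = 3.60634 m.
A = πr²/2 = π × 1.87²/2 = 5.49292 m².
Resultant F = γ·h_c·A = 7.74009 × 3.60634 × 5.49292 = 153.326 kN.
I_c = (π/8 − 8/(9π))·r⁴ = 0.109757 × 1.87⁴ = 1.34214 m⁴.
Centre of pressure: y_p = y_c + I_c/(y_c·A) = 6.69365 + 1.34214/(6.69365 × 5.49292) = 6.69365 + 0.0365033 = 6.73015 m along the plane.
The resultant acts 0.793653 + 0.0365033 = 0.830156 m (along the plate) below the hinge at the top edge, so the moment about the hinge is M = F × 0.830156 = 153.326 × 0.830156 = 127.284 kN·m.

M ≈ 127 kN·m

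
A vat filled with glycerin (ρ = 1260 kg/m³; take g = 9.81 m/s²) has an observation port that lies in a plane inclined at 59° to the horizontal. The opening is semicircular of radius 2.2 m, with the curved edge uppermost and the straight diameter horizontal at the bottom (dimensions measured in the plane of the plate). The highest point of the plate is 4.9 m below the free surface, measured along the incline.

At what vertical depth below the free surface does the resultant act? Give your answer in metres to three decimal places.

h_p = 5.333 m

γ = ρg = 1260 × 9.81 / 1000 = 12.3606 kN/m³.
Let θ = 59° be the plate's angle to the horizontal; measure y along the incline from where the plane meets the free surface. Vertical depth h = y·sinθ with sinθ = 0.857167.
The centroid lies 4r/(3π) = 0.933709 m above the diameter, so r − 4r/(3π) = 2.2 − 0.933709 = 1.26629 m below the topmost point, so y_c = 4.9 + 1.26629 = 6.16629 m and h_c = 6.16629 × 0.857167 = 5.28554 m.
A = πr²/2 = π × 2.2²/2 = 7.60265 m².
Resultant F = γ·h_c·A = 12.3606 × 5.28554 × 7.60265 = 496.7 kN.
I_c = (π/8 − 8/(9π))·r⁴ = 0.109757 × 2.2⁴ = 2.57112 m⁴.
Centre of pressure: y_p = y_c + I_c/(y_c·A) = 6.16629 + 2.57112/(6.16629 × 7.60265) = 6.16629 + 0.0548445 = 6.22113 m along the plane.
Vertically, h_p = y_p·sinθ = 6.22113 × 0.857167 = 5.33255 m.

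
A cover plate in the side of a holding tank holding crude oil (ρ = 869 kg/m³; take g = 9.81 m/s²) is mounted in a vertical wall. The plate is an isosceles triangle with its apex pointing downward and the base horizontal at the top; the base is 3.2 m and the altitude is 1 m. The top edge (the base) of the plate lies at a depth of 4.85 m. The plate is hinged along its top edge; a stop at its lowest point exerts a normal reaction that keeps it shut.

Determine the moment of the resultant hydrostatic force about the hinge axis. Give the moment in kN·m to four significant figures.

M ≈ 24.32 kN·m

γ = ρg = 869 × 9.81 / 1000 = 8.52489 kN/m³.
With the apex down, the centroid sits h/3 = 1/3 = 0.333333 m below the base (the top edge), so the centroid depth is h_c = 4.85 + 0.333333 = 5.18333 m.
A = ½ × 3.2 × 1 = 1.6 m².
Resultant F = γ·h_c·A = 8.52489 × 5.18333 × 1.6 = 70.6997 kN.
I_c = b·h³/36 = 3.2 × 1³/36 = 0.0888889 m⁴.
Centre of pressure: y_p = y_c + I_c/(y_c·A) = 5.18333 + 0.0888889/(5.18333 × 1.6) = 5.18333 + 0.0107181 = 5.19405 m along the plane.
The resultant acts 0.333333 + 0.0107181 = 0.344051 m (along the plate) below the hinge at the top edge, so the moment about the hinge is M = F × 0.344051 = 70.6997 × 0.344051 = 24.3243 kN·m.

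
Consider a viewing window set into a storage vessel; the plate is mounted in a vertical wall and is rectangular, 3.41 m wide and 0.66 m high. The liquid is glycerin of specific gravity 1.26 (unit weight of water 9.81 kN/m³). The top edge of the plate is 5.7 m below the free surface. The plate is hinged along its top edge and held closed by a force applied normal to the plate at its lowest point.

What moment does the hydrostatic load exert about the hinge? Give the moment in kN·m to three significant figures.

M ≈ 56.4 kN·m

γ = 1.26 × 9.81 = 12.3606 kN/m³.
The centroid lies 0.66/2 = 0.33 m below the top edge, so the centroid depth is h_c = 5.7 + 0.33 = 6.03 m.
A = 3.41 × 0.66 = 2.2506 m².
Resultant F = γ·h_c·A = 12.3606 × 6.03 × 2.2506 = 167.747 kN.
I_c = b·h³/12 = 3.41 × 0.66³/12 = 0.0816968 m⁴.
Centre of pressure: y_p = y_c + I_c/(y_c·A) = 6.03 + 0.0816968/(6.03 × 2.2506) = 6.03 + 0.0060199 = 6.03602 m along the plane.
The resultant acts 0.33 + 0.0060199 = 0.33602 m (along the plate) below the hinge at the top edge, so the moment about the hinge is M = F × 0.33602 = 167.747 × 0.33602 = 56.3663 kN·m.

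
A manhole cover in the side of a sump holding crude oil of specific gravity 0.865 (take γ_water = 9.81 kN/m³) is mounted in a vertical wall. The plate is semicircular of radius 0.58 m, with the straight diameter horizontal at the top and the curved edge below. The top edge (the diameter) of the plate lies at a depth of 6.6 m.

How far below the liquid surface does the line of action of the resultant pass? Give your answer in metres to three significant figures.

h_p = 6.85 m

γ = 0.865 × 9.81 = 8.48565 kN/m³.
The centroid of a semicircle lies 4r/(3π) = 0.24616 m from the diameter, here below the top edge, so the centroid depth is h_c = 6.6 + 0.24616 = 6.84616 m.
A = πr²/2 = π × 0.58²/2 = 0.528416 m².
Resultant F = γ·h_c·A = 8.48565 × 6.84616 × 0.528416 = 30.6979 kN.
I_c = (π/8 − 8/(9π))·r⁴ = 0.109757 × 0.58⁴ = 0.0124206 m⁴.
Centre of pressure: y_p = y_c + I_c/(y_c·A) = 6.84616 + 0.0124206/(6.84616 × 0.528416) = 6.84616 + 0.00343336 = 6.84959 m along the plane.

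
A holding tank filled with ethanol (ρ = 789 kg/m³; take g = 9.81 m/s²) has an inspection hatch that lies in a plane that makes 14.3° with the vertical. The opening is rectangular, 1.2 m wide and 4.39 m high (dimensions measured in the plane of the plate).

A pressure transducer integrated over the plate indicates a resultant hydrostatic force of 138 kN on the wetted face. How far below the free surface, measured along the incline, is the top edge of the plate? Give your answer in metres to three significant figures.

γ = ρg = 789 × 9.81 / 1000 = 7.74009 kN/m³.
A = 1.2 × 4.39 = 5.268 m².
From F = γ·h_c·A, the centroid depth is h_c = 138/(7.74009 × 5.268) = 3.38444 m.
The plate makes 14.3° with the vertical, i.e. θ = 90° − 14.3° = 75.7° to the horizontal. Measuring y along the incline from the free-surface line, vertical depth h = y·sinθ with sinθ = 0.969016.
Along the incline, y_c = h_c/sinθ = 3.38444/0.969016 = 3.49266 m.
The centroid lies 4.39/2 = 2.195 m below the top edge, so the top edge sits at y_top = 3.49266 − 2.195 = 1.29766 m along the incline.

y_top ≈ 1.30 m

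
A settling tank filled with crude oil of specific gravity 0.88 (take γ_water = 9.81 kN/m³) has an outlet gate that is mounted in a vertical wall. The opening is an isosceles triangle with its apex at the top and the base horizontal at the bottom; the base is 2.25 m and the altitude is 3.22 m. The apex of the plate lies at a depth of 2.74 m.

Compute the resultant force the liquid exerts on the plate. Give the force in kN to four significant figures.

F ≈ 152.8 kN

γ = 0.88 × 9.81 = 8.6328 kN/m³.
With the apex up, the centroid sits 2h/3 = 2 × 3.22/3 = 2.14667 m below the apex, so the centroid depth is h_c = 2.74 + 2.14667 = 4.88667 m.
A = ½ × 2.25 × 3.22 = 3.6225 m².
Resultant F = γ·h_c·A = 8.6328 × 4.88667 × 3.6225 = 152.817 kN.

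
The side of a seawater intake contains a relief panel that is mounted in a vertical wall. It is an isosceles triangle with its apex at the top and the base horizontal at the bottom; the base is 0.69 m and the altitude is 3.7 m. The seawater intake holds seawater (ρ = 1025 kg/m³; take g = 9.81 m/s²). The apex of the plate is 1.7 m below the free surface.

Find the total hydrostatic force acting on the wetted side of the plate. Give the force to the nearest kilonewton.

γ = ρg = 1025 × 9.81 / 1000 = 10.05525 kN/m³.
With the apex up, the centroid sits 2h/3 = 2 × 3.7/3 = 2.46667 m below the apex, so the centroid depth is h_c = 1.7 + 2.46667 = 4.16667 m.
A = ½ × 0.69 × 3.7 = 1.2765 m².
Resultant F = γ·h_c·A = 10.05525 × 4.16667 × 1.2765 = 53.4814 kN.

F ≈ 53 kN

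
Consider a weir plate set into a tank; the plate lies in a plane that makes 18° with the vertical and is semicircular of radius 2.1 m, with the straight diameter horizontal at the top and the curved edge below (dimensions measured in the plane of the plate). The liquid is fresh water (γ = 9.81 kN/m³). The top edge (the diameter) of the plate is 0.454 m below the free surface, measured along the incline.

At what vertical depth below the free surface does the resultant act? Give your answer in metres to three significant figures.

h_p = 1.50 m

γ = 9.81 kN/m³.
The plate makes 18° with the vertical, i.e. θ = 90° − 18° = 72° to the horizontal. Measuring y along the incline from the free-surface line, vertical depth h = y·sinθ with sinθ = 0.951057.
The centroid of a semicircle lies 4r/(3π) = 0.891268 m from the diameter, here below the top edge, so y_c = 0.454 + 0.891268 = 1.34527 m and h_c = 1.34527 × 0.951057 = 1.27943 m.
A = πr²/2 = π × 2.1²/2 = 6.92721 m².
Resultant F = γ·h_c·A = 9.81 × 1.27943 × 6.92721 = 86.9449 kN.
I_c = (π/8 − 8/(9π))·r⁴ = 0.109757 × 2.1⁴ = 2.13457 m⁴.
Centre of pressure: y_p = y_c + I_c/(y_c·A) = 1.34527 + 2.13457/(1.34527 × 6.92721) = 1.34527 + 0.229056 = 1.57433 m along the plane.
Vertically, h_p = y_p·sinθ = 1.57433 × 0.951057 = 1.49728 m.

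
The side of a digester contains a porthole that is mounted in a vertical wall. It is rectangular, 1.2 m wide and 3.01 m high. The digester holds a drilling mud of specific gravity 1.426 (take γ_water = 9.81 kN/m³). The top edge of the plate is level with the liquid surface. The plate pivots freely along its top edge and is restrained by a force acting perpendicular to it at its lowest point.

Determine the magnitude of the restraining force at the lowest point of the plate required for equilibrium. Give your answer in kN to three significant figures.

P ≈ 50.7 kN

γ = 1.426 × 9.81 = 13.98906 kN/m³.
The centroid lies 3.01/2 = 1.505 m below the top edge, so the centroid depth is h_c = 1.505 m.
A = 1.2 × 3.01 = 3.612 m².
Resultant F = γ·h_c·A = 13.98906 × 1.505 × 3.612 = 76.0454 kN.
I_c = b·h³/12 = 1.2 × 3.01³/12 = 2.72709 m⁴.
Centre of pressure: y_p = y_c + I_c/(y_c·A) = 1.505 + 2.72709/(1.505 × 3.612) = 1.505 + 0.501667 = 2.00667 m along the plane.
The resultant acts 1.505 + 0.501667 = 2.00667 m (along the plate) below the hinge at the top edge, so the moment about the hinge is M = F × 2.00667 = 76.0454 × 2.00667 = 152.598 kN·m.
A normal force at the bottom, 3.01 m from the hinge, must supply this moment: P = 152.598/3.01 = 50.697 kN.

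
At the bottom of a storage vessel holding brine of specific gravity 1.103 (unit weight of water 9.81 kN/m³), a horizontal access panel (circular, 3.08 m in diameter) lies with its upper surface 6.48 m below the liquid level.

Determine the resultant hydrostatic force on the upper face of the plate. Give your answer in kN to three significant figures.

F ≈ 522 kN

γ = 1.103 × 9.81 = 10.82043 kN/m³.
The plate is horizontal, so pressure is uniform at p = γ·h = 10.82043 × 6.48 = 70.1164 kN/m².
A = π(1.54)² = 7.4506 m².
F = p·A = 70.1164 × 7.4506 = 522.409 kN.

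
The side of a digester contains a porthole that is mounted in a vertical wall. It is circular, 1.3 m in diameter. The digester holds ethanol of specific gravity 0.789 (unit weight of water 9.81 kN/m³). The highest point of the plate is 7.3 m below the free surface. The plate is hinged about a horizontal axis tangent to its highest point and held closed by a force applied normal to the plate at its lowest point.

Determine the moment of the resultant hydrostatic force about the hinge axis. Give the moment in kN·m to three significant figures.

γ = 0.789 × 9.81 = 7.74009 kN/m³.
The centroid is at the centre, 0.65 m below the top of the plate, so the centroid depth is h_c = 7.3 + 0.65 = 7.95 m.
A = π(0.65)² = 1.32732 m².
Resultant F = γ·h_c·A = 7.74009 × 7.95 × 1.32732 = 81.6749 kN.
I_c = πr⁴/4 = π × 0.65⁴/4 = 0.140198 m⁴.
Centre of pressure: y_p = y_c + I_c/(y_c·A) = 7.95 + 0.140198/(7.95 × 1.32732) = 7.95 + 0.0132861 = 7.96329 m along the plane.
The resultant acts 0.65 + 0.0132861 = 0.663286 m (along the plate) below the hinge at the top edge, so the moment about the hinge is M = F × 0.663286 = 81.6749 × 0.663286 = 54.1738 kN·m.

M ≈ 54.2 kN·m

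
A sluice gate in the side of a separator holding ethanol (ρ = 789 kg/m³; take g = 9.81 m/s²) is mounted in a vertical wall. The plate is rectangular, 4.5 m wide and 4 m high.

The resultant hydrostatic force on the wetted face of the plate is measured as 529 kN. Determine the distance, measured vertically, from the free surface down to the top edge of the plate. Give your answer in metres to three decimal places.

d_top ≈ 1.797 m

γ = ρg = 789 × 9.81 / 1000 = 7.74009 kN/m³.
A = 4.5 × 4 = 18 m².
From F = γ·h_c·A, the centroid depth is h_c = 529/(7.74009 × 18) = 3.79697 m.
The centroid lies 4/2 = 2 m below the top edge, so the top edge sits at h_top = 3.79697 − 2 = 1.79697 m below the surface.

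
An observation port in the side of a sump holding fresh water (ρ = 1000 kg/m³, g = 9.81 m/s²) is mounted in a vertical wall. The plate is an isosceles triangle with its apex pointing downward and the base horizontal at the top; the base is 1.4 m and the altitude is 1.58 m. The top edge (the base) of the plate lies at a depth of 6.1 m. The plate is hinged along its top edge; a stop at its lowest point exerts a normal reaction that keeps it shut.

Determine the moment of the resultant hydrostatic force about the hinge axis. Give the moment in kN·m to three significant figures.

M ≈ 39.4 kN·m

γ = ρg = 1000 × 9.81 = 9810 N/m³ = 9.81 kN/m³.
With the apex down, the centroid sits h/3 = 1.58/3 = 0.526667 m below the base (the top edge), so the centroid depth is h_c = 6.1 + 0.526667 = 6.62667 m.
A = ½ × 1.4 × 1.58 = 1.106 m².
Resultant F = γ·h_c·A = 9.81 × 6.62667 × 1.106 = 71.8984 kN.
I_c = b·h³/36 = 1.4 × 1.58³/36 = 0.15339 m⁴.
Centre of pressure: y_p = y_c + I_c/(y_c·A) = 6.62667 + 0.15339/(6.62667 × 1.106) = 6.62667 + 0.0209289 = 6.6476 m along the plane.
The resultant acts 0.526667 + 0.0209289 = 0.547596 m (along the plate) below the hinge at the top edge, so the moment about the hinge is M = F × 0.547596 = 71.8984 × 0.547596 = 39.3713 kN·m.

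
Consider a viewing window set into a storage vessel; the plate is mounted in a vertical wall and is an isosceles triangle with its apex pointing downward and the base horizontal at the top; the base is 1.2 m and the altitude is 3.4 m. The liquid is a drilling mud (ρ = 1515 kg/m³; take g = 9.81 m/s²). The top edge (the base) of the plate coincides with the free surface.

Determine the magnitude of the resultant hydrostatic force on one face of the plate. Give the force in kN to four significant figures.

γ = ρg = 1515 × 9.81 / 1000 = 14.86215 kN/m³.
With the apex down, the centroid sits h/3 = 3.4/3 = 1.13333 m below the base (the top edge), so the centroid depth is h_c = 1.13333 m.
A = ½ × 1.2 × 3.4 = 2.04 m².
Resultant F = γ·h_c·A = 14.86215 × 1.13333 × 2.04 = 34.3612 kN.

F ≈ 34.36 kN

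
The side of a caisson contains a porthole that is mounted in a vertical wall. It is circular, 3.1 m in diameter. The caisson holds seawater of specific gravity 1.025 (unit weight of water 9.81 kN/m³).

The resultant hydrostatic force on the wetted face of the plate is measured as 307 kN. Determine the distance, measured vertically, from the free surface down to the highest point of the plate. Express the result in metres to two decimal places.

γ = 1.025 × 9.81 = 10.05525 kN/m³.
A = π(1.55)² = 7.54768 m².
From F = γ·h_c·A, the centroid depth is h_c = 307/(10.05525 × 7.54768) = 4.04513 m.
The centroid is at the centre, 1.55 m below the top of the plate, so the highest point sits at h_top = 4.04513 − 1.55 = 2.49513 m below the surface.

d_top ≈ 2.50 m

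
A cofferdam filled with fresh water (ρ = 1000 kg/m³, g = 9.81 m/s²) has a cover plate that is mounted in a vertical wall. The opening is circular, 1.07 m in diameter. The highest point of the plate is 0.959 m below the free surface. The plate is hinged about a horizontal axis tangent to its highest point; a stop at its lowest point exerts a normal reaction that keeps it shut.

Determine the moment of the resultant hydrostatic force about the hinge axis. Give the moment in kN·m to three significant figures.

M ≈ 7.68 kN·m

γ = ρg = 1000 × 9.81 = 9810 N/m³ = 9.81 kN/m³.
The centroid is at the centre, 0.535 m below the top of the plate, so the centroid depth is h_c = 0.959 + 0.535 = 1.494 m.
A = π(0.535)² = 0.899202 m².
Resultant F = γ·h_c·A = 9.81 × 1.494 × 0.899202 = 13.1788 kN.
I_c = πr⁴/4 = π × 0.535⁴/4 = 0.0643435 m⁴.
Centre of pressure: y_p = y_c + I_c/(y_c·A) = 1.494 + 0.0643435/(1.494 × 0.899202) = 1.494 + 0.0478957 = 1.5419 m along the plane.
The resultant acts 0.535 + 0.0478957 = 0.582896 m (along the plate) below the hinge at the top edge, so the moment about the hinge is M = F × 0.582896 = 13.1788 × 0.582896 = 7.68187 kN·m.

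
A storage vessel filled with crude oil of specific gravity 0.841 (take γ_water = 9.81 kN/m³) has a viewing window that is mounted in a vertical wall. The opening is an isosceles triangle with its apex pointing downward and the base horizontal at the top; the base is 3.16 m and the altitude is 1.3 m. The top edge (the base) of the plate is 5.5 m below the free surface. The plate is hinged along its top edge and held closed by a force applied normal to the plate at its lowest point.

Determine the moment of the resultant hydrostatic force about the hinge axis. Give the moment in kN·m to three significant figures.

M ≈ 45.2 kN·m

γ = 0.841 × 9.81 = 8.25021 kN/m³.
With the apex down, the centroid sits h/3 = 1.3/3 = 0.433333 m below the base (the top edge), so the centroid depth is h_c = 5.5 + 0.433333 = 5.93333 m.
A = ½ × 3.16 × 1.3 = 2.054 m².
Resultant F = γ·h_c·A = 8.25021 × 5.93333 × 2.054 = 100.546 kN.
I_c = b·h³/36 = 3.16 × 1.3³/36 = 0.192848 m⁴.
Centre of pressure: y_p = y_c + I_c/(y_c·A) = 5.93333 + 0.192848/(5.93333 × 2.054) = 5.93333 + 0.015824 = 5.94915 m along the plane.
The resultant acts 0.433333 + 0.015824 = 0.449157 m (along the plate) below the hinge at the top edge, so the moment about the hinge is M = F × 0.449157 = 100.546 × 0.449157 = 45.1609 kN·m.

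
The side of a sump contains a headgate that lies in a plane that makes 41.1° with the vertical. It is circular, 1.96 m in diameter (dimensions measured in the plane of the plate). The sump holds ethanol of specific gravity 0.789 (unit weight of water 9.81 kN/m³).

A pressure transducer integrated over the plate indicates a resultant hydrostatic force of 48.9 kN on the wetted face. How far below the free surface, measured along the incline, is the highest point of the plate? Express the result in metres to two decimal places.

y_top ≈ 1.80 m

γ = 0.789 × 9.81 = 7.74009 kN/m³.
A = π(0.98)² = 3.01719 m².
From F = γ·h_c·A, the centroid depth is h_c = 48.9/(7.74009 × 3.01719) = 2.09392 m.
The plate makes 41.1° with the vertical, i.e. θ = 90° − 41.1° = 48.9° to the horizontal. Measuring y along the incline from the free-surface line, vertical depth h = y·sinθ with sinθ = 0.753563.
Along the incline, y_c = h_c/sinθ = 2.09392/0.753563 = 2.77869 m.
The centroid is at the centre, 0.98 m below the top of the plate, so the highest point sits at y_top = 2.77869 − 0.98 = 1.79869 m along the incline.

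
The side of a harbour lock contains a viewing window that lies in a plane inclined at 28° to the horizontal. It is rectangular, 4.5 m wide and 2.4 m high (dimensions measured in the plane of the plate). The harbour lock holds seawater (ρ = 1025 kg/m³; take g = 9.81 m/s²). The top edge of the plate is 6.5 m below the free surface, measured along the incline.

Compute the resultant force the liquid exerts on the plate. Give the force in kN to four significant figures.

F ≈ 392.6 kN

γ = ρg = 1025 × 9.81 / 1000 = 10.05525 kN/m³.
Let θ = 28° be the plate's angle to the horizontal; measure y along the incline from where the plane meets the free surface. Vertical depth h = y·sinθ with sinθ = 0.469472.
The centroid lies 2.4/2 = 1.2 m below the top edge, so y_c = 6.5 + 1.2 = 7.7 m and h_c = 7.7 × 0.469472 = 3.61493 m.
A = 4.5 × 2.4 = 10.8 m².
Resultant F = γ·h_c·A = 10.05525 × 3.61493 × 10.8 = 392.569 kN.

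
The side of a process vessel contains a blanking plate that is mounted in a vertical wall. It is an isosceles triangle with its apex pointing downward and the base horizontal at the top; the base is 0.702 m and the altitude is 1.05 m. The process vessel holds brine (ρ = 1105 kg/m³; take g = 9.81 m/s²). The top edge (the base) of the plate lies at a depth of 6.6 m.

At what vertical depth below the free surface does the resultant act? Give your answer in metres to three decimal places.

γ = ρg = 1105 × 9.81 / 1000 = 10.84005 kN/m³.
With the apex down, the centroid sits h/3 = 1.05/3 = 0.35 m below the base (the top edge), so the centroid depth is h_c = 6.6 + 0.35 = 6.95 m.
A = ½ × 0.702 × 1.05 = 0.36855 m².
Resultant F = γ·h_c·A = 10.84005 × 6.95 × 0.36855 = 27.7659 kN.
I_c = b·h³/36 = 0.702 × 1.05³/36 = 0.0225737 m⁴.
Centre of pressure: y_p = y_c + I_c/(y_c·A) = 6.95 + 0.0225737/(6.95 × 0.36855) = 6.95 + 0.00881295 = 6.95881 m along the plane.

h_p = 6.959 m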